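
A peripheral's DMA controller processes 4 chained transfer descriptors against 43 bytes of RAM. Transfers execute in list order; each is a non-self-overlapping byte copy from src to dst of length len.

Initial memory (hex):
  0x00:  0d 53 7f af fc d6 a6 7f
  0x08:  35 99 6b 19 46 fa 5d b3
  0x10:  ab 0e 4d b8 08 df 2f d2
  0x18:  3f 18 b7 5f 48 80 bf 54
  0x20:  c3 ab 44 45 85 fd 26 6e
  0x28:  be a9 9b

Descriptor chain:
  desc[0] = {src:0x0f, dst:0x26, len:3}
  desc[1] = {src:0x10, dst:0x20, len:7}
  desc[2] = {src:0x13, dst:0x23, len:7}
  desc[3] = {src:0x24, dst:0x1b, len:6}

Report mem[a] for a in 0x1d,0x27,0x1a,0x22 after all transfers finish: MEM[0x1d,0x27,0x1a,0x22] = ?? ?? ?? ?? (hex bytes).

MEM[0x1d,0x27,0x1a,0x22] = 2f d2 b7 4d

  after D0: wrote 3B at 0x26 = b3ab0e
  after D1: wrote 7B at 0x20 = ab0e4db808df2f
  after D2: wrote 7B at 0x23 = b808df2fd23f18
  after D3: wrote 6B at 0x1b = 08df2fd23f18
query mem[0x1d]=0x2f, mem[0x27]=0xd2, mem[0x1a]=0xb7, mem[0x22]=0x4d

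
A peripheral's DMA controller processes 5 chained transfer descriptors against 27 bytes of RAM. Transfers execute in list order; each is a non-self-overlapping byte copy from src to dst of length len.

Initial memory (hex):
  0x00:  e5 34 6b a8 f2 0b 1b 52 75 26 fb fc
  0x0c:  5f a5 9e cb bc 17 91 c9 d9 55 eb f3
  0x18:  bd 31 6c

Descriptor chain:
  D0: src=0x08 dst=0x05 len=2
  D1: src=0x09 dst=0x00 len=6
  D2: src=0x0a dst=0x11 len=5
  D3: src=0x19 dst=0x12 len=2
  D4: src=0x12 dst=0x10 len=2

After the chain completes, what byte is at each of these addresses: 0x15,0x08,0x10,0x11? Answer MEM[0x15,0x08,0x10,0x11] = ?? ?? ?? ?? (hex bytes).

MEM[0x15,0x08,0x10,0x11] = 9e 75 31 6c

[0] 0x08->0x05 len=2 : 75 26
[1] 0x09->0x00 len=6 : 26 fb fc 5f a5 9e
[2] 0x0a->0x11 len=5 : fb fc 5f a5 9e
[3] 0x19->0x12 len=2 : 31 6c
[4] 0x12->0x10 len=2 : 31 6c
query mem[0x15]=0x9e, mem[0x08]=0x75, mem[0x10]=0x31, mem[0x11]=0x6c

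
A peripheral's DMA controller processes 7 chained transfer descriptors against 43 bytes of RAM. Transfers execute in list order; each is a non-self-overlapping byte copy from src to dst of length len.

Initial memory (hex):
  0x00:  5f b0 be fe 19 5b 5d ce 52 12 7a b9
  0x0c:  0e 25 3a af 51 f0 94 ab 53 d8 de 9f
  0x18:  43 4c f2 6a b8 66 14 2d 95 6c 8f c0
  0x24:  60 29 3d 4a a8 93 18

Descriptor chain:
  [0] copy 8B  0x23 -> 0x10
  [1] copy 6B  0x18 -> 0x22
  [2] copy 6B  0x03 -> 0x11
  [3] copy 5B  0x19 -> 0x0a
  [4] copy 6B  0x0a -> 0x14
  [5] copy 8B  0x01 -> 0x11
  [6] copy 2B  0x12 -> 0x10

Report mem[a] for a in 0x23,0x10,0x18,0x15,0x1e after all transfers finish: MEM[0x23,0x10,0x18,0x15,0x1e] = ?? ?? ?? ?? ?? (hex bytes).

  after D0: wrote 8B at 0x10 = c060293d4aa89318
  after D1: wrote 6B at 0x22 = 434cf26ab866
  after D2: wrote 6B at 0x11 = fe195b5dce52
  after D3: wrote 5B at 0x0a = 4cf26ab866
  after D4: wrote 6B at 0x14 = 4cf26ab866af
  after D5: wrote 8B at 0x11 = b0befe195b5dce52
  after D6: wrote 2B at 0x10 = befe
query mem[0x23]=0x4c, mem[0x10]=0xbe, mem[0x18]=0x52, mem[0x15]=0x5b, mem[0x1e]=0x14

MEM[0x23,0x10,0x18,0x15,0x1e] = 4c be 52 5b 14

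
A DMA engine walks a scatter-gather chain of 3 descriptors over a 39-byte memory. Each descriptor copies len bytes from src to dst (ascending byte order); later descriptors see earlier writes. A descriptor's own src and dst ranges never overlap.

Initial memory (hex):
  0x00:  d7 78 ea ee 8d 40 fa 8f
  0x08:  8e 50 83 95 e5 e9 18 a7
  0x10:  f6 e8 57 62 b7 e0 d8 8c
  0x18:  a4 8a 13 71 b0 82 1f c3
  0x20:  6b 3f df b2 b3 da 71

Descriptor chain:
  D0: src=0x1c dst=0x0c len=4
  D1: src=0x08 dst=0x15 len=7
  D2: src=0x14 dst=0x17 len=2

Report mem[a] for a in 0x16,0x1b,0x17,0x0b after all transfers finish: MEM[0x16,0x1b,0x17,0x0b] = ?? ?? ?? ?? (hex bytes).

MEM[0x16,0x1b,0x17,0x0b] = 50 1f b7 95

  after D0: wrote 4B at 0x0c = b0821fc3
  after D1: wrote 7B at 0x15 = 8e508395b0821f
  after D2: wrote 2B at 0x17 = b78e
query mem[0x16]=0x50, mem[0x1b]=0x1f, mem[0x17]=0xb7, mem[0x0b]=0x95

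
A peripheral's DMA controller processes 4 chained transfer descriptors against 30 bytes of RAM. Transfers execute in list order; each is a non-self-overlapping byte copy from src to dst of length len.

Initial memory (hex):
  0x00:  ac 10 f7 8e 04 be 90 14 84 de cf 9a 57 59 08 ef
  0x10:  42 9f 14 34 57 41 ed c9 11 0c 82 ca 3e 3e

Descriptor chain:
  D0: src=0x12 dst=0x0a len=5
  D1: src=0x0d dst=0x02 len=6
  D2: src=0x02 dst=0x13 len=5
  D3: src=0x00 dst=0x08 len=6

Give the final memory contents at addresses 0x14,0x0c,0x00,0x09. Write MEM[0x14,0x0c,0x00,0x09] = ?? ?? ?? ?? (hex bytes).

D0: mem[0x0a..0x0e] <- [14 34 57 41 ed]
D1: mem[0x02..0x07] <- [41 ed ef 42 9f 14]
D2: mem[0x13..0x17] <- [41 ed ef 42 9f]
D3: mem[0x08..0x0d] <- [ac 10 41 ed ef 42]
query mem[0x14]=0xed, mem[0x0c]=0xef, mem[0x00]=0xac, mem[0x09]=0x10

MEM[0x14,0x0c,0x00,0x09] = ed ef ac 10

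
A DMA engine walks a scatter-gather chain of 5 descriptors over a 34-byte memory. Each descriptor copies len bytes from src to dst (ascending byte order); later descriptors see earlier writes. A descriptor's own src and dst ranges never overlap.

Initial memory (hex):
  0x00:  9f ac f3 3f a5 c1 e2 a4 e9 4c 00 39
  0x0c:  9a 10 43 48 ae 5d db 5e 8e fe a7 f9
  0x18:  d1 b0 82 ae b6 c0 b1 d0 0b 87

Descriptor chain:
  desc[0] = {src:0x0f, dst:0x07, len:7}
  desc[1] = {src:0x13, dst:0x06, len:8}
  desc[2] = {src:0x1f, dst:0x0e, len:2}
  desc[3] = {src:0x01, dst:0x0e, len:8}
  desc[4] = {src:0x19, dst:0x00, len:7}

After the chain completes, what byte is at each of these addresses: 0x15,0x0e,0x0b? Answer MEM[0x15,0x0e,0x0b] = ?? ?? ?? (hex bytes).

#0 dst[0x07+7] := {0x48,0xae,0x5d,0xdb,0x5e,0x8e,0xfe}
#1 dst[0x06+8] := {0x5e,0x8e,0xfe,0xa7,0xf9,0xd1,0xb0,0x82}
#2 dst[0x0e+2] := {0xd0,0x0b}
#3 dst[0x0e+8] := {0xac,0xf3,0x3f,0xa5,0xc1,0x5e,0x8e,0xfe}
#4 dst[0x00+7] := {0xb0,0x82,0xae,0xb6,0xc0,0xb1,0xd0}
query mem[0x15]=0xfe, mem[0x0e]=0xac, mem[0x0b]=0xd1

MEM[0x15,0x0e,0x0b] = fe ac d1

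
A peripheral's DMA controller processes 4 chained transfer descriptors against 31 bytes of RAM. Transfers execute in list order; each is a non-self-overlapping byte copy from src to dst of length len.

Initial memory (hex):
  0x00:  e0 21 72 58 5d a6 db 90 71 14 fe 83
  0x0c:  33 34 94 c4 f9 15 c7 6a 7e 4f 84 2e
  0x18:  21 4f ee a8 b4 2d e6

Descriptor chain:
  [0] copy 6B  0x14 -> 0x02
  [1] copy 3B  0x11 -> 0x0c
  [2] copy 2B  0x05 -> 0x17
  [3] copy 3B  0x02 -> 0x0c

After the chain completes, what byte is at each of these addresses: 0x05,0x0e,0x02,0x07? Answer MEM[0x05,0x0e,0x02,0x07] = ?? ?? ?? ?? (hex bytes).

[0] 0x14->0x02 len=6 : 7e 4f 84 2e 21 4f
[1] 0x11->0x0c len=3 : 15 c7 6a
[2] 0x05->0x17 len=2 : 2e 21
[3] 0x02->0x0c len=3 : 7e 4f 84
query mem[0x05]=0x2e, mem[0x0e]=0x84, mem[0x02]=0x7e, mem[0x07]=0x4f

MEM[0x05,0x0e,0x02,0x07] = 2e 84 7e 4f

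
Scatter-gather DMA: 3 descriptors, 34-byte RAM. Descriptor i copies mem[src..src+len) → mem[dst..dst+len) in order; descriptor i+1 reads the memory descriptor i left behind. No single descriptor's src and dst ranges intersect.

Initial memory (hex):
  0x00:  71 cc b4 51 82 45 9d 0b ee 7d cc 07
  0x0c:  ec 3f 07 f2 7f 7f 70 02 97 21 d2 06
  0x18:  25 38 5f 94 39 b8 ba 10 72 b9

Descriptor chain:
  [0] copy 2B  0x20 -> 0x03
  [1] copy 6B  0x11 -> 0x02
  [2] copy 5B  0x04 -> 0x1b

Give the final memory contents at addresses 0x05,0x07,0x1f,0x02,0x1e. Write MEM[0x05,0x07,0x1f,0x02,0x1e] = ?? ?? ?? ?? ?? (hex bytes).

MEM[0x05,0x07,0x1f,0x02,0x1e] = 97 d2 ee 7f d2

#0 dst[0x03+2] := {0x72,0xb9}
#1 dst[0x02+6] := {0x7f,0x70,0x02,0x97,0x21,0xd2}
#2 dst[0x1b+5] := {0x02,0x97,0x21,0xd2,0xee}
query mem[0x05]=0x97, mem[0x07]=0xd2, mem[0x1f]=0xee, mem[0x02]=0x7f, mem[0x1e]=0xd2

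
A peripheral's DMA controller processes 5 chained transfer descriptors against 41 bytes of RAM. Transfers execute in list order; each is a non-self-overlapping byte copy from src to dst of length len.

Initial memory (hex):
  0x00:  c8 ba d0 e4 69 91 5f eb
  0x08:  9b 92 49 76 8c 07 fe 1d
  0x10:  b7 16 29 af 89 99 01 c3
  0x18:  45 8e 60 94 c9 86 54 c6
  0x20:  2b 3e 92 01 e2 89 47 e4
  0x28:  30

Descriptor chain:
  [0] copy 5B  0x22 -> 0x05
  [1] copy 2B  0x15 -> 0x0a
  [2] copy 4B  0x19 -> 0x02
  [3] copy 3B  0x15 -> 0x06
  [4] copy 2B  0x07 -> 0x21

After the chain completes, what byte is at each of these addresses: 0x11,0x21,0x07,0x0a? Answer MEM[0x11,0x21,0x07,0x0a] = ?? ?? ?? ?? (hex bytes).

D0: mem[0x05..0x09] <- [92 01 e2 89 47]
D1: mem[0x0a..0x0b] <- [99 01]
D2: mem[0x02..0x05] <- [8e 60 94 c9]
D3: mem[0x06..0x08] <- [99 01 c3]
D4: mem[0x21..0x22] <- [01 c3]
query mem[0x11]=0x16, mem[0x21]=0x01, mem[0x07]=0x01, mem[0x0a]=0x99

MEM[0x11,0x21,0x07,0x0a] = 16 01 01 99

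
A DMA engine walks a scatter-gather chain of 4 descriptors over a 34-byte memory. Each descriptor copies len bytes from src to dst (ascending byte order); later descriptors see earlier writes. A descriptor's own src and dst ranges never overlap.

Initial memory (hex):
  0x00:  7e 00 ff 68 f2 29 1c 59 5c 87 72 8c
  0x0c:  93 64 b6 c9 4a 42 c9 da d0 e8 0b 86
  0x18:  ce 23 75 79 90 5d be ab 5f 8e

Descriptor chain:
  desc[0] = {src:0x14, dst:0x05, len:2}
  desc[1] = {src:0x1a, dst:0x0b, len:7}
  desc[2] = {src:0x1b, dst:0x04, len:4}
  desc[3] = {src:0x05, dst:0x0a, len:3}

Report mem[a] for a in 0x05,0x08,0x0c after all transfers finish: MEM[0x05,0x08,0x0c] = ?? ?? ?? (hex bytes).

MEM[0x05,0x08,0x0c] = 90 5c be

D0: mem[0x05..0x06] <- [d0 e8]
D1: mem[0x0b..0x11] <- [75 79 90 5d be ab 5f]
D2: mem[0x04..0x07] <- [79 90 5d be]
D3: mem[0x0a..0x0c] <- [90 5d be]
query mem[0x05]=0x90, mem[0x08]=0x5c, mem[0x0c]=0xbe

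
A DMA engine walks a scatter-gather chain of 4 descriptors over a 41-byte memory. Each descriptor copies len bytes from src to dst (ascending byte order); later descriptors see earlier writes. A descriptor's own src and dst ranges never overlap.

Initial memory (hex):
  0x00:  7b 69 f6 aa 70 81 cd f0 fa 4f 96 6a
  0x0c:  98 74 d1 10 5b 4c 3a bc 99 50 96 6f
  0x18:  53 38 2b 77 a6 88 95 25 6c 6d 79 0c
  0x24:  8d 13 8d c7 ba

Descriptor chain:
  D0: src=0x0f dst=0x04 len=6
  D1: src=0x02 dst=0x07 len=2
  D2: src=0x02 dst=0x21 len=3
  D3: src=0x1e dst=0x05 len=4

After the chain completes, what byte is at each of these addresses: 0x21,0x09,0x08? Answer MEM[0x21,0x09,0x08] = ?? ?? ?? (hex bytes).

MEM[0x21,0x09,0x08] = f6 99 f6

  after D0: wrote 6B at 0x04 = 105b4c3abc99
  after D1: wrote 2B at 0x07 = f6aa
  after D2: wrote 3B at 0x21 = f6aa10
  after D3: wrote 4B at 0x05 = 95256cf6
query mem[0x21]=0xf6, mem[0x09]=0x99, mem[0x08]=0xf6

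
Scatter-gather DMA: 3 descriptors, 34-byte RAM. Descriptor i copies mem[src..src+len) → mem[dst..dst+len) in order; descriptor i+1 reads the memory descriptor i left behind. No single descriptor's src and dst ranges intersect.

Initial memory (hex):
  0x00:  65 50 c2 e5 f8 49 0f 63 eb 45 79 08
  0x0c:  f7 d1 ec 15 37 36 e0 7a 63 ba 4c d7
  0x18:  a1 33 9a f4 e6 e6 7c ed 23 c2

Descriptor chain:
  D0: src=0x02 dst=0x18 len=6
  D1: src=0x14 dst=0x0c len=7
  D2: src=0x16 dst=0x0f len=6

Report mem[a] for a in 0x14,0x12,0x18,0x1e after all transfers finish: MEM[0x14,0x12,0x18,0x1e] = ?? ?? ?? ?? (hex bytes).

  after D0: wrote 6B at 0x18 = c2e5f8490f63
  after D1: wrote 7B at 0x0c = 63ba4cd7c2e5f8
  after D2: wrote 6B at 0x0f = 4cd7c2e5f849
query mem[0x14]=0x49, mem[0x12]=0xe5, mem[0x18]=0xc2, mem[0x1e]=0x7c

MEM[0x14,0x12,0x18,0x1e] = 49 e5 c2 7c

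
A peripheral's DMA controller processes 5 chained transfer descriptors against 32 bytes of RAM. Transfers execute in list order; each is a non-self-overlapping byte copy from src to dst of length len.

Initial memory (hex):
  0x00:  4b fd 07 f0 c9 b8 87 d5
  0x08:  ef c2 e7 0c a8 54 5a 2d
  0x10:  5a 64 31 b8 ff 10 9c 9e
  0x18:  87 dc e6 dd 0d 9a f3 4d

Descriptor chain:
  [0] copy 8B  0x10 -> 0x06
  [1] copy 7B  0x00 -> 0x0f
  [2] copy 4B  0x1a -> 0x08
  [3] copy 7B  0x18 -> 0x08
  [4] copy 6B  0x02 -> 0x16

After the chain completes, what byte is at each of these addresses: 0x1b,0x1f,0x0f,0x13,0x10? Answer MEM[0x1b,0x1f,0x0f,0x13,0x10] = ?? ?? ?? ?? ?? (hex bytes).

MEM[0x1b,0x1f,0x0f,0x13,0x10] = 64 4d 4b c9 fd

[0] 0x10->0x06 len=8 : 5a 64 31 b8 ff 10 9c 9e
[1] 0x00->0x0f len=7 : 4b fd 07 f0 c9 b8 5a
[2] 0x1a->0x08 len=4 : e6 dd 0d 9a
[3] 0x18->0x08 len=7 : 87 dc e6 dd 0d 9a f3
[4] 0x02->0x16 len=6 : 07 f0 c9 b8 5a 64
query mem[0x1b]=0x64, mem[0x1f]=0x4d, mem[0x0f]=0x4b, mem[0x13]=0xc9, mem[0x10]=0xfd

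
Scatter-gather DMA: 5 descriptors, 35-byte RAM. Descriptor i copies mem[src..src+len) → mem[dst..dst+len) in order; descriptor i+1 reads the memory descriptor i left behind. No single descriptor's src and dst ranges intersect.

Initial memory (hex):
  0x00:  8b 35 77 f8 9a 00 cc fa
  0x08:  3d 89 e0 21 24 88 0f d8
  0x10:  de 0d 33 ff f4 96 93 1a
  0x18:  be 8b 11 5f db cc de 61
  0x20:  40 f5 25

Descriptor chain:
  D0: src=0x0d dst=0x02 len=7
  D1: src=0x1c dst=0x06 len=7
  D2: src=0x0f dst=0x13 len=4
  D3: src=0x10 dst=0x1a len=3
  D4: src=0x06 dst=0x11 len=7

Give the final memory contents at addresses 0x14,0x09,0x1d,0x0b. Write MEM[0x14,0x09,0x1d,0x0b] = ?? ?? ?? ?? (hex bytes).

MEM[0x14,0x09,0x1d,0x0b] = 61 61 cc f5

  after D0: wrote 7B at 0x02 = 880fd8de0d33ff
  after D1: wrote 7B at 0x06 = dbccde6140f525
  after D2: wrote 4B at 0x13 = d8de0d33
  after D3: wrote 3B at 0x1a = de0d33
  after D4: wrote 7B at 0x11 = dbccde6140f525
query mem[0x14]=0x61, mem[0x09]=0x61, mem[0x1d]=0xcc, mem[0x0b]=0xf5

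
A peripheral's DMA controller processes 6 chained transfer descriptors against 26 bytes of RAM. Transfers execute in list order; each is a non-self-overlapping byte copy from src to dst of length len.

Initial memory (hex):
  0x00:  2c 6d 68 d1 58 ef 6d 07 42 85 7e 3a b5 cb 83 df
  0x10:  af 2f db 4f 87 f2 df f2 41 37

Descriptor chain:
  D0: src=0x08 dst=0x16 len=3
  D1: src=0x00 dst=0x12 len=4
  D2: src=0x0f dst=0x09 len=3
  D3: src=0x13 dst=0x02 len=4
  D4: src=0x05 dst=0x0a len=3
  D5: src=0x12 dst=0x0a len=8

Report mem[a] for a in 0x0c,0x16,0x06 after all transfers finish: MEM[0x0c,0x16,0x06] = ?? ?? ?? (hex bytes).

MEM[0x0c,0x16,0x06] = 68 42 6d

  after D0: wrote 3B at 0x16 = 42857e
  after D1: wrote 4B at 0x12 = 2c6d68d1
  after D2: wrote 3B at 0x09 = dfaf2f
  after D3: wrote 4B at 0x02 = 6d68d142
  after D4: wrote 3B at 0x0a = 426d07
  after D5: wrote 8B at 0x0a = 2c6d68d142857e37
query mem[0x0c]=0x68, mem[0x16]=0x42, mem[0x06]=0x6d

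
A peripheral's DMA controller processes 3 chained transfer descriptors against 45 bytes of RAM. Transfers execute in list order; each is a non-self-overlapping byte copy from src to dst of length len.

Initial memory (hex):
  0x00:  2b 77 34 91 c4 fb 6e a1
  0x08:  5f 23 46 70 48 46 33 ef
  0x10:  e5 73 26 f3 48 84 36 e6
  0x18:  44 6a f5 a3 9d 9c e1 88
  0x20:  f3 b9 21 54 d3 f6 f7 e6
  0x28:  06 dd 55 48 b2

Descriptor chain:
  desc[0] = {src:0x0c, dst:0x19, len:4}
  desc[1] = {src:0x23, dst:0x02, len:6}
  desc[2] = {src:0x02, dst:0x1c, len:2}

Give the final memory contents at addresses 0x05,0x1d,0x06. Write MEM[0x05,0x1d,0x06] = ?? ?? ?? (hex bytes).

MEM[0x05,0x1d,0x06] = f7 d3 e6

#0 dst[0x19+4] := {0x48,0x46,0x33,0xef}
#1 dst[0x02+6] := {0x54,0xd3,0xf6,0xf7,0xe6,0x06}
#2 dst[0x1c+2] := {0x54,0xd3}
query mem[0x05]=0xf7, mem[0x1d]=0xd3, mem[0x06]=0xe6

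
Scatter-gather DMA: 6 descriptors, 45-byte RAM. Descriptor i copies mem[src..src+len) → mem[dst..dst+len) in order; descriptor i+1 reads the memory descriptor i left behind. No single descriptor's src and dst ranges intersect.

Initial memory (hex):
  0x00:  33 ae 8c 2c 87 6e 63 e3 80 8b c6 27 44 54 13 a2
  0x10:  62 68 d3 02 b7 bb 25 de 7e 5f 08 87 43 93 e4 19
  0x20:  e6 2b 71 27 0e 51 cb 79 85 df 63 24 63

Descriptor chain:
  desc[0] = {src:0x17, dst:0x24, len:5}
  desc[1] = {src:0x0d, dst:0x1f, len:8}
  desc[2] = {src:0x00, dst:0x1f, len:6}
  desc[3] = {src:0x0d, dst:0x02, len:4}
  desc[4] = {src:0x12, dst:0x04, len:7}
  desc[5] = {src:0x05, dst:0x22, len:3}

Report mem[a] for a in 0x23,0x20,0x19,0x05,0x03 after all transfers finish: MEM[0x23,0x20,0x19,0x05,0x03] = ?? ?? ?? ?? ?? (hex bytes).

MEM[0x23,0x20,0x19,0x05,0x03] = b7 ae 5f 02 13

  after D0: wrote 5B at 0x24 = de7e5f0887
  after D1: wrote 8B at 0x1f = 5413a26268d302b7
  after D2: wrote 6B at 0x1f = 33ae8c2c876e
  after D3: wrote 4B at 0x02 = 5413a262
  after D4: wrote 7B at 0x04 = d302b7bb25de7e
  after D5: wrote 3B at 0x22 = 02b7bb
query mem[0x23]=0xb7, mem[0x20]=0xae, mem[0x19]=0x5f, mem[0x05]=0x02, mem[0x03]=0x13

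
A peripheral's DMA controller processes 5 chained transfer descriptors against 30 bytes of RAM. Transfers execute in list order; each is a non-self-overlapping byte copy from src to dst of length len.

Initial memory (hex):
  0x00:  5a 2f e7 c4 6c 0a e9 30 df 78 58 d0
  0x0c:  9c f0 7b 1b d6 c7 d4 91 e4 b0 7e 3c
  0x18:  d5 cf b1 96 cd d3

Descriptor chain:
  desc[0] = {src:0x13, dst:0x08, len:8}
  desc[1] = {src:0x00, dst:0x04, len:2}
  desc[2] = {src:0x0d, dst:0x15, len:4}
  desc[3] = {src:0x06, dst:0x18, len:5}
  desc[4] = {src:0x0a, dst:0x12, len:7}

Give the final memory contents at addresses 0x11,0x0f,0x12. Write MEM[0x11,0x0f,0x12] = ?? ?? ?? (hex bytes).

  after D0: wrote 8B at 0x08 = 91e4b07e3cd5cfb1
  after D1: wrote 2B at 0x04 = 5a2f
  after D2: wrote 4B at 0x15 = d5cfb1d6
  after D3: wrote 5B at 0x18 = e93091e4b0
  after D4: wrote 7B at 0x12 = b07e3cd5cfb1d6
query mem[0x11]=0xc7, mem[0x0f]=0xb1, mem[0x12]=0xb0

MEM[0x11,0x0f,0x12] = c7 b1 b0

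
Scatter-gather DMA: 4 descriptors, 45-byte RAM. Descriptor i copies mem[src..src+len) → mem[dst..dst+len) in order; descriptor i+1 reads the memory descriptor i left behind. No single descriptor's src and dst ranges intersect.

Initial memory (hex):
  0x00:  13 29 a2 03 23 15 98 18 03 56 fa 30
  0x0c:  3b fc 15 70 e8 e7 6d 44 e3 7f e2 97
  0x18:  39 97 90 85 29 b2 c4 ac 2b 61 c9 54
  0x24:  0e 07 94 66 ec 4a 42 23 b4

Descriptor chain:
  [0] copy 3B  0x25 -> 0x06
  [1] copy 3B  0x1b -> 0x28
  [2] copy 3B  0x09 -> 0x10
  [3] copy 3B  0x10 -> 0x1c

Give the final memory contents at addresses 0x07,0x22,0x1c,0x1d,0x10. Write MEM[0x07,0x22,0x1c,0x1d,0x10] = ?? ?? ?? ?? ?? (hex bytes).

MEM[0x07,0x22,0x1c,0x1d,0x10] = 94 c9 56 fa 56

  after D0: wrote 3B at 0x06 = 079466
  after D1: wrote 3B at 0x28 = 8529b2
  after D2: wrote 3B at 0x10 = 56fa30
  after D3: wrote 3B at 0x1c = 56fa30
query mem[0x07]=0x94, mem[0x22]=0xc9, mem[0x1c]=0x56, mem[0x1d]=0xfa, mem[0x10]=0x56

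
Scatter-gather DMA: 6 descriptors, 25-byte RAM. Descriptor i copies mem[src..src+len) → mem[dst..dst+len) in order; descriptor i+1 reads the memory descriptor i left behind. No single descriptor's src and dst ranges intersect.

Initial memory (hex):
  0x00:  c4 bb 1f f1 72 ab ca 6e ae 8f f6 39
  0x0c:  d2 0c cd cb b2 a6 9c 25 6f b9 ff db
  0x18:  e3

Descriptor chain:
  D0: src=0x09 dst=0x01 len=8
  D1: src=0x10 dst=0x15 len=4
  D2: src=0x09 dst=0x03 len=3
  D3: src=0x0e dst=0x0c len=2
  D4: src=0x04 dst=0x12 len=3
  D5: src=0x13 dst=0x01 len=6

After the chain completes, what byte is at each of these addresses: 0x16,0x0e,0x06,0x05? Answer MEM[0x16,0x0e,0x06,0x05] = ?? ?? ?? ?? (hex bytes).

[0] 0x09->0x01 len=8 : 8f f6 39 d2 0c cd cb b2
[1] 0x10->0x15 len=4 : b2 a6 9c 25
[2] 0x09->0x03 len=3 : 8f f6 39
[3] 0x0e->0x0c len=2 : cd cb
[4] 0x04->0x12 len=3 : f6 39 cd
[5] 0x13->0x01 len=6 : 39 cd b2 a6 9c 25
query mem[0x16]=0xa6, mem[0x0e]=0xcd, mem[0x06]=0x25, mem[0x05]=0x9c

MEM[0x16,0x0e,0x06,0x05] = a6 cd 25 9c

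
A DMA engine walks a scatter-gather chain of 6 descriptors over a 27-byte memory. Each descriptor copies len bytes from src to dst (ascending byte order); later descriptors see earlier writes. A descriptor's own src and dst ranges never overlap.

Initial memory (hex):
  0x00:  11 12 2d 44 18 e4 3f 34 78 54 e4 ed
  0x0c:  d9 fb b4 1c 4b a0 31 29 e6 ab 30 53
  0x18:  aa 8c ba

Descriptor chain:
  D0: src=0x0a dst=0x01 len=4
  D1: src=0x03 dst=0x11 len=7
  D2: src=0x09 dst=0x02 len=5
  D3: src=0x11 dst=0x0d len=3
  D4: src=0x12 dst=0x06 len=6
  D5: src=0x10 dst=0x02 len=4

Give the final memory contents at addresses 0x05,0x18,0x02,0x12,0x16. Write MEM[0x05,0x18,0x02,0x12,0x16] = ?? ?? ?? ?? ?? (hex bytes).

  after D0: wrote 4B at 0x01 = e4edd9fb
  after D1: wrote 7B at 0x11 = d9fbe43f347854
  after D2: wrote 5B at 0x02 = 54e4edd9fb
  after D3: wrote 3B at 0x0d = d9fbe4
  after D4: wrote 6B at 0x06 = fbe43f347854
  after D5: wrote 4B at 0x02 = 4bd9fbe4
query mem[0x05]=0xe4, mem[0x18]=0xaa, mem[0x02]=0x4b, mem[0x12]=0xfb, mem[0x16]=0x78

MEM[0x05,0x18,0x02,0x12,0x16] = e4 aa 4b fb 78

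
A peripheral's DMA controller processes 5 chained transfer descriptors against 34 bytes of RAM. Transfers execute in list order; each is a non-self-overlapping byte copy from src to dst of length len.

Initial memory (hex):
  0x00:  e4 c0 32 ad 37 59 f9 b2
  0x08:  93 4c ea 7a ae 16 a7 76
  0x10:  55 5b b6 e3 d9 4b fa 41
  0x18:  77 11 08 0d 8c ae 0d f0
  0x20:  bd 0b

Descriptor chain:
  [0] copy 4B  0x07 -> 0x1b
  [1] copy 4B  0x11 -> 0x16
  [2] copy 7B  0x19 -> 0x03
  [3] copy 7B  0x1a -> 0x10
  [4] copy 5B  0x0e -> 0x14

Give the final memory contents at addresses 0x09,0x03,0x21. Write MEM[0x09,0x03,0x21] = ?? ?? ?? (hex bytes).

[0] 0x07->0x1b len=4 : b2 93 4c ea
[1] 0x11->0x16 len=4 : 5b b6 e3 d9
[2] 0x19->0x03 len=7 : d9 08 b2 93 4c ea f0
[3] 0x1a->0x10 len=7 : 08 b2 93 4c ea f0 bd
[4] 0x0e->0x14 len=5 : a7 76 08 b2 93
query mem[0x09]=0xf0, mem[0x03]=0xd9, mem[0x21]=0x0b

MEM[0x09,0x03,0x21] = f0 d9 0b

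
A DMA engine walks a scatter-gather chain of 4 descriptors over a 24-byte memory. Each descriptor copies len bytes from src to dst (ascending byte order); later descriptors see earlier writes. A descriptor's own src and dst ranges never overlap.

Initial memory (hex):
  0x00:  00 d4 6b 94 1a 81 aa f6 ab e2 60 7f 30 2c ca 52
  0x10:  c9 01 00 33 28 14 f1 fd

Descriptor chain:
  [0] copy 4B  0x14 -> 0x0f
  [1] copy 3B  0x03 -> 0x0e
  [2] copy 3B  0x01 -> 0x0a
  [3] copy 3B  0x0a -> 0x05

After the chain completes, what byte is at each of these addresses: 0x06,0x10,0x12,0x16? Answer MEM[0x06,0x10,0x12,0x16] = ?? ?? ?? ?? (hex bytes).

  after D0: wrote 4B at 0x0f = 2814f1fd
  after D1: wrote 3B at 0x0e = 941a81
  after D2: wrote 3B at 0x0a = d46b94
  after D3: wrote 3B at 0x05 = d46b94
query mem[0x06]=0x6b, mem[0x10]=0x81, mem[0x12]=0xfd, mem[0x16]=0xf1

MEM[0x06,0x10,0x12,0x16] = 6b 81 fd f1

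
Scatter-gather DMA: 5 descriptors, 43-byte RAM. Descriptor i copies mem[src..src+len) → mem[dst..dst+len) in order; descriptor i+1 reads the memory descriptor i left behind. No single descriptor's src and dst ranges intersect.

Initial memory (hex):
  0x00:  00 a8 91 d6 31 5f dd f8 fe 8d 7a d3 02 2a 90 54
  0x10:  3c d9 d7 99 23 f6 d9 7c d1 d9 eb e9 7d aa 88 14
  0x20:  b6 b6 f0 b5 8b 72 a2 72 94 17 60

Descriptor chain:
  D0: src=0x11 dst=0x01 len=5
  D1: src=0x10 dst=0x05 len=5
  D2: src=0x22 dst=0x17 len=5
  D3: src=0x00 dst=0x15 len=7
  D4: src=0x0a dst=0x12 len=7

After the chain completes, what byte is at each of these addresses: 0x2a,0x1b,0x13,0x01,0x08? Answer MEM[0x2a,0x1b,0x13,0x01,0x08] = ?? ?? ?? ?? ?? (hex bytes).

MEM[0x2a,0x1b,0x13,0x01,0x08] = 60 d9 d3 d9 99

[0] 0x11->0x01 len=5 : d9 d7 99 23 f6
[1] 0x10->0x05 len=5 : 3c d9 d7 99 23
[2] 0x22->0x17 len=5 : f0 b5 8b 72 a2
[3] 0x00->0x15 len=7 : 00 d9 d7 99 23 3c d9
[4] 0x0a->0x12 len=7 : 7a d3 02 2a 90 54 3c
query mem[0x2a]=0x60, mem[0x1b]=0xd9, mem[0x13]=0xd3, mem[0x01]=0xd9, mem[0x08]=0x99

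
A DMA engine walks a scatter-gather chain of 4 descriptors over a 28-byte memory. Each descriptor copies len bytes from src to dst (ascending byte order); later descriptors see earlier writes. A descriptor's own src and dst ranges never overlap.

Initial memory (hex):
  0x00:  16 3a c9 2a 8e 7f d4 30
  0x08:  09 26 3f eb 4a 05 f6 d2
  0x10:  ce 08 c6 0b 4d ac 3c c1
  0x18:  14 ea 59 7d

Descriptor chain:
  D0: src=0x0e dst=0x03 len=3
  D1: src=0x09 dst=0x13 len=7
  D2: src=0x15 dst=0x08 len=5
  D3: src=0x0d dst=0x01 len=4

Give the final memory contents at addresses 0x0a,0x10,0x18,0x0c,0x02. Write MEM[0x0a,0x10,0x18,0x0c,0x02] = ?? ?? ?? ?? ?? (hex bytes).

MEM[0x0a,0x10,0x18,0x0c,0x02] = 05 ce f6 d2 f6

[0] 0x0e->0x03 len=3 : f6 d2 ce
[1] 0x09->0x13 len=7 : 26 3f eb 4a 05 f6 d2
[2] 0x15->0x08 len=5 : eb 4a 05 f6 d2
[3] 0x0d->0x01 len=4 : 05 f6 d2 ce
query mem[0x0a]=0x05, mem[0x10]=0xce, mem[0x18]=0xf6, mem[0x0c]=0xd2, mem[0x02]=0xf6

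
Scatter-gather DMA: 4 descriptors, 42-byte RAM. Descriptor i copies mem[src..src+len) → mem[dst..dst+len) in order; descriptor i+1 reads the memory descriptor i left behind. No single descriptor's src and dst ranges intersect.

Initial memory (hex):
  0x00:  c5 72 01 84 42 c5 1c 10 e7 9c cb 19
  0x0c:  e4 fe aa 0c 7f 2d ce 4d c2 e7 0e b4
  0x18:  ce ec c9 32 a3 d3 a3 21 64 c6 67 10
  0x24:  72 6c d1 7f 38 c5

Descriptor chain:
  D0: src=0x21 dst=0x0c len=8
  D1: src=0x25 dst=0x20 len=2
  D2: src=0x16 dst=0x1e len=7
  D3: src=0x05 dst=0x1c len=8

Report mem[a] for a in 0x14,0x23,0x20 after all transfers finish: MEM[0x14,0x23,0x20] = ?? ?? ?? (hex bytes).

D0: mem[0x0c..0x13] <- [c6 67 10 72 6c d1 7f 38]
D1: mem[0x20..0x21] <- [6c d1]
D2: mem[0x1e..0x24] <- [0e b4 ce ec c9 32 a3]
D3: mem[0x1c..0x23] <- [c5 1c 10 e7 9c cb 19 c6]
query mem[0x14]=0xc2, mem[0x23]=0xc6, mem[0x20]=0x9c

MEM[0x14,0x23,0x20] = c2 c6 9c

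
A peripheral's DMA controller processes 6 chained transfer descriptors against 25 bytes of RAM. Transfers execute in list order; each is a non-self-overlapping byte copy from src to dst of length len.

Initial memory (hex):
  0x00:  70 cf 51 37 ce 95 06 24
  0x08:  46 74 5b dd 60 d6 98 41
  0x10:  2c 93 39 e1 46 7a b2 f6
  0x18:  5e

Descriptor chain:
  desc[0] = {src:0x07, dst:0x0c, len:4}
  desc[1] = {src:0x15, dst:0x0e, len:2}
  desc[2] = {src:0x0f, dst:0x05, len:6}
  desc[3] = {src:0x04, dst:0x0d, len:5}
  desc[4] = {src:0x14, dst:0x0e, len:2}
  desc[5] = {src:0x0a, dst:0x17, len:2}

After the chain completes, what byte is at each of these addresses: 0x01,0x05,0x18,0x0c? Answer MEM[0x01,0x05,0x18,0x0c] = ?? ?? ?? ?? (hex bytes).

  after D0: wrote 4B at 0x0c = 2446745b
  after D1: wrote 2B at 0x0e = 7ab2
  after D2: wrote 6B at 0x05 = b22c9339e146
  after D3: wrote 5B at 0x0d = ceb22c9339
  after D4: wrote 2B at 0x0e = 467a
  after D5: wrote 2B at 0x17 = 46dd
query mem[0x01]=0xcf, mem[0x05]=0xb2, mem[0x18]=0xdd, mem[0x0c]=0x24

MEM[0x01,0x05,0x18,0x0c] = cf b2 dd 24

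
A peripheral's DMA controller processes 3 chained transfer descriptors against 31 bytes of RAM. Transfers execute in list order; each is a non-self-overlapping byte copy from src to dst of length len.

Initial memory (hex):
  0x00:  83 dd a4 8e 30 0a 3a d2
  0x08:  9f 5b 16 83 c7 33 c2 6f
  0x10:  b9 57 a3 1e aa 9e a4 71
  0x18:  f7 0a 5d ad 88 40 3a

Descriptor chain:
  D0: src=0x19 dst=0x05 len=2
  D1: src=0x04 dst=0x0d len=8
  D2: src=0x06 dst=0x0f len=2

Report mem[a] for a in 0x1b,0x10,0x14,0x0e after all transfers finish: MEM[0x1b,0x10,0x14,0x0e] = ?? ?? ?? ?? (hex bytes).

MEM[0x1b,0x10,0x14,0x0e] = ad d2 83 0a

  after D0: wrote 2B at 0x05 = 0a5d
  after D1: wrote 8B at 0x0d = 300a5dd29f5b1683
  after D2: wrote 2B at 0x0f = 5dd2
query mem[0x1b]=0xad, mem[0x10]=0xd2, mem[0x14]=0x83, mem[0x0e]=0x0a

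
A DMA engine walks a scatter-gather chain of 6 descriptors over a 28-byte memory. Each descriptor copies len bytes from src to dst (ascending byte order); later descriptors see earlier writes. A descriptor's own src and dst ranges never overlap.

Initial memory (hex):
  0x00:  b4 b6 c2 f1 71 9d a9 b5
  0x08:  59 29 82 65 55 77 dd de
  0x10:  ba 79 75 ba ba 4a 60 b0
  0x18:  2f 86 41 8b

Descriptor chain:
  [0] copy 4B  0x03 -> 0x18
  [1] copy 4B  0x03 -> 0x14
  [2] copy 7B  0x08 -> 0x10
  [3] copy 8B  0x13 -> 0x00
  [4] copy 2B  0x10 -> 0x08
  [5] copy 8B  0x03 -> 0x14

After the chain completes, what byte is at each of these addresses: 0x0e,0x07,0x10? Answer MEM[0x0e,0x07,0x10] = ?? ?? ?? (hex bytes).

MEM[0x0e,0x07,0x10] = dd 9d 59

D0: mem[0x18..0x1b] <- [f1 71 9d a9]
D1: mem[0x14..0x17] <- [f1 71 9d a9]
D2: mem[0x10..0x16] <- [59 29 82 65 55 77 dd]
D3: mem[0x00..0x07] <- [65 55 77 dd a9 f1 71 9d]
D4: mem[0x08..0x09] <- [59 29]
D5: mem[0x14..0x1b] <- [dd a9 f1 71 9d 59 29 82]
query mem[0x0e]=0xdd, mem[0x07]=0x9d, mem[0x10]=0x59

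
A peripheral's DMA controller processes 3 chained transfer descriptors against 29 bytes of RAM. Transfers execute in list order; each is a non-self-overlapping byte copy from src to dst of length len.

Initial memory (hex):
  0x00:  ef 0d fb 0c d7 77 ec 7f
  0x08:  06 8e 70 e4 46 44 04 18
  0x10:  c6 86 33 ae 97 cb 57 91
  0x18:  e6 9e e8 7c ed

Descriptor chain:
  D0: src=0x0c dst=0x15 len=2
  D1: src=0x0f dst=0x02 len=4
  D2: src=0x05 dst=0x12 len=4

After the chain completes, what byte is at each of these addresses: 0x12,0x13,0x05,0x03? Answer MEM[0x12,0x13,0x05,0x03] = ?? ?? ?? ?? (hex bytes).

  after D0: wrote 2B at 0x15 = 4644
  after D1: wrote 4B at 0x02 = 18c68633
  after D2: wrote 4B at 0x12 = 33ec7f06
query mem[0x12]=0x33, mem[0x13]=0xec, mem[0x05]=0x33, mem[0x03]=0xc6

MEM[0x12,0x13,0x05,0x03] = 33 ec 33 c6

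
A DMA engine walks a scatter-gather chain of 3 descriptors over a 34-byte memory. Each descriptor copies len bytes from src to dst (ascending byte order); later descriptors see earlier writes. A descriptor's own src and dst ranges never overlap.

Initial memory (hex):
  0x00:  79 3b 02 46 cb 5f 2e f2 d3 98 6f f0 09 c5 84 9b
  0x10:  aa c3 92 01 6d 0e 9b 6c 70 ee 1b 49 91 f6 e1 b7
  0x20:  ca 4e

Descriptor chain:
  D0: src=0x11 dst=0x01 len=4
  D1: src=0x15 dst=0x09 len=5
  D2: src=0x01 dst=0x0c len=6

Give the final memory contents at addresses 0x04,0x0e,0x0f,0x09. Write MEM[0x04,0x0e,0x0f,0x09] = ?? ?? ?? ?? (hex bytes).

D0: mem[0x01..0x04] <- [c3 92 01 6d]
D1: mem[0x09..0x0d] <- [0e 9b 6c 70 ee]
D2: mem[0x0c..0x11] <- [c3 92 01 6d 5f 2e]
query mem[0x04]=0x6d, mem[0x0e]=0x01, mem[0x0f]=0x6d, mem[0x09]=0x0e

MEM[0x04,0x0e,0x0f,0x09] = 6d 01 6d 0e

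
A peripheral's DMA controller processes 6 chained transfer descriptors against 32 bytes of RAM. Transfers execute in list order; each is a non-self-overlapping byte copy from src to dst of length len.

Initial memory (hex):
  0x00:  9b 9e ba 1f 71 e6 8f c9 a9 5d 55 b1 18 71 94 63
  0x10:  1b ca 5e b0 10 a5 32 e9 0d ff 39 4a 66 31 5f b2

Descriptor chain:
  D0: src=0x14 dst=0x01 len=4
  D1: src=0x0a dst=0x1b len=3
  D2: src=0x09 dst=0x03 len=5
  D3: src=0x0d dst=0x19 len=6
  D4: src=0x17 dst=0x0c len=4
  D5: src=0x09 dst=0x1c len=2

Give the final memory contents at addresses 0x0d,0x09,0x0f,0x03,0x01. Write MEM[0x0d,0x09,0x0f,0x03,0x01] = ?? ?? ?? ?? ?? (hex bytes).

MEM[0x0d,0x09,0x0f,0x03,0x01] = 0d 5d 94 5d 10

[0] 0x14->0x01 len=4 : 10 a5 32 e9
[1] 0x0a->0x1b len=3 : 55 b1 18
[2] 0x09->0x03 len=5 : 5d 55 b1 18 71
[3] 0x0d->0x19 len=6 : 71 94 63 1b ca 5e
[4] 0x17->0x0c len=4 : e9 0d 71 94
[5] 0x09->0x1c len=2 : 5d 55
query mem[0x0d]=0x0d, mem[0x09]=0x5d, mem[0x0f]=0x94, mem[0x03]=0x5d, mem[0x01]=0x10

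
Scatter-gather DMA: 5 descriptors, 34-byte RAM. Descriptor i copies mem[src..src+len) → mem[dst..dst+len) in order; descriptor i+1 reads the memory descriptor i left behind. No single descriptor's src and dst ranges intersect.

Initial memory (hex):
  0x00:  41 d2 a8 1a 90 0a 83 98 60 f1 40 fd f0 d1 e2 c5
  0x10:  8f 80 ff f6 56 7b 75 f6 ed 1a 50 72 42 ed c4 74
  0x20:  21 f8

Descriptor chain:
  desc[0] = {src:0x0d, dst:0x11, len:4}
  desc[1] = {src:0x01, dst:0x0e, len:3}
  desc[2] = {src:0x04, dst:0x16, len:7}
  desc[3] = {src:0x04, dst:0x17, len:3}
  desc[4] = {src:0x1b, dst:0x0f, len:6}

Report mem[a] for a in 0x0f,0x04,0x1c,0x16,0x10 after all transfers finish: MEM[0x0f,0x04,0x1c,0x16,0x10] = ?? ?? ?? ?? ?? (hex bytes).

[0] 0x0d->0x11 len=4 : d1 e2 c5 8f
[1] 0x01->0x0e len=3 : d2 a8 1a
[2] 0x04->0x16 len=7 : 90 0a 83 98 60 f1 40
[3] 0x04->0x17 len=3 : 90 0a 83
[4] 0x1b->0x0f len=6 : f1 40 ed c4 74 21
query mem[0x0f]=0xf1, mem[0x04]=0x90, mem[0x1c]=0x40, mem[0x16]=0x90, mem[0x10]=0x40

MEM[0x0f,0x04,0x1c,0x16,0x10] = f1 90 40 90 40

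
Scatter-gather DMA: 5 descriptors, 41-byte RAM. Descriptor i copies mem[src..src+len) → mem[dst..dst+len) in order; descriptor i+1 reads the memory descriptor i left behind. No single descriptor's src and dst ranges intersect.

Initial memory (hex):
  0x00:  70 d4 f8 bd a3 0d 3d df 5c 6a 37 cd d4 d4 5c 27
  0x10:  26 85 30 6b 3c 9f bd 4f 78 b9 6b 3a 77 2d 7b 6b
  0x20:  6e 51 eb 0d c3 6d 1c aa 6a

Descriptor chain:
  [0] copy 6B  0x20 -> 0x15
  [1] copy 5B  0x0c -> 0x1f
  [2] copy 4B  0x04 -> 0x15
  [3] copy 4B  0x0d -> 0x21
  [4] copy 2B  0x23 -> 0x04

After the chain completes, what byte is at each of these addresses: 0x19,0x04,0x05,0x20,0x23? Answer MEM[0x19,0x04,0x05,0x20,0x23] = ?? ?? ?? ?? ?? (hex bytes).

MEM[0x19,0x04,0x05,0x20,0x23] = c3 27 26 d4 27

  after D0: wrote 6B at 0x15 = 6e51eb0dc36d
  after D1: wrote 5B at 0x1f = d4d45c2726
  after D2: wrote 4B at 0x15 = a30d3ddf
  after D3: wrote 4B at 0x21 = d45c2726
  after D4: wrote 2B at 0x04 = 2726
query mem[0x19]=0xc3, mem[0x04]=0x27, mem[0x05]=0x26, mem[0x20]=0xd4, mem[0x23]=0x27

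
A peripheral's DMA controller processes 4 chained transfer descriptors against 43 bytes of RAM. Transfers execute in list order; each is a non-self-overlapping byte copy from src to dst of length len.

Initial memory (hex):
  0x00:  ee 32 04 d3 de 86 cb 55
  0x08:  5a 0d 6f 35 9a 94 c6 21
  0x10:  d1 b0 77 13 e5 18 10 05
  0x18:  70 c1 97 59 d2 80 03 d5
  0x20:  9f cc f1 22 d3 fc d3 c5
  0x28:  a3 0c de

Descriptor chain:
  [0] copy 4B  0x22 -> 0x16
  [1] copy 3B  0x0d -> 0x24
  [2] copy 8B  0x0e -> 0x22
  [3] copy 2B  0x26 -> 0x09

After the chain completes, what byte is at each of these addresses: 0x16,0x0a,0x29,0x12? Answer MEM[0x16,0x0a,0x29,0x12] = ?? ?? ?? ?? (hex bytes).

  after D0: wrote 4B at 0x16 = f122d3fc
  after D1: wrote 3B at 0x24 = 94c621
  after D2: wrote 8B at 0x22 = c621d1b07713e518
  after D3: wrote 2B at 0x09 = 7713
query mem[0x16]=0xf1, mem[0x0a]=0x13, mem[0x29]=0x18, mem[0x12]=0x77

MEM[0x16,0x0a,0x29,0x12] = f1 13 18 77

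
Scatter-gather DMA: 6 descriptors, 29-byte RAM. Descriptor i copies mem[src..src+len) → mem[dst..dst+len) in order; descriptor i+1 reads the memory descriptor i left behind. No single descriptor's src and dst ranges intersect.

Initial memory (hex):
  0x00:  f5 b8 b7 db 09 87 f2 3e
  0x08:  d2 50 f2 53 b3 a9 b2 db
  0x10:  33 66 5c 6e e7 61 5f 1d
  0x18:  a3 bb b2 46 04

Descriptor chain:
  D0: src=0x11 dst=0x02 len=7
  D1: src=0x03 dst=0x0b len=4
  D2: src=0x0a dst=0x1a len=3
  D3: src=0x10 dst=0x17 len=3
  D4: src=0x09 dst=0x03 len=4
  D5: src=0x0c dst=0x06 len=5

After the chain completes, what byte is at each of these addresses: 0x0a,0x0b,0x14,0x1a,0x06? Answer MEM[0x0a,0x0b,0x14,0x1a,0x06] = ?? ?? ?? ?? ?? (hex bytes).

MEM[0x0a,0x0b,0x14,0x1a,0x06] = 33 5c e7 f2 6e

  after D0: wrote 7B at 0x02 = 665c6ee7615f1d
  after D1: wrote 4B at 0x0b = 5c6ee761
  after D2: wrote 3B at 0x1a = f25c6e
  after D3: wrote 3B at 0x17 = 33665c
  after D4: wrote 4B at 0x03 = 50f25c6e
  after D5: wrote 5B at 0x06 = 6ee761db33
query mem[0x0a]=0x33, mem[0x0b]=0x5c, mem[0x14]=0xe7, mem[0x1a]=0xf2, mem[0x06]=0x6e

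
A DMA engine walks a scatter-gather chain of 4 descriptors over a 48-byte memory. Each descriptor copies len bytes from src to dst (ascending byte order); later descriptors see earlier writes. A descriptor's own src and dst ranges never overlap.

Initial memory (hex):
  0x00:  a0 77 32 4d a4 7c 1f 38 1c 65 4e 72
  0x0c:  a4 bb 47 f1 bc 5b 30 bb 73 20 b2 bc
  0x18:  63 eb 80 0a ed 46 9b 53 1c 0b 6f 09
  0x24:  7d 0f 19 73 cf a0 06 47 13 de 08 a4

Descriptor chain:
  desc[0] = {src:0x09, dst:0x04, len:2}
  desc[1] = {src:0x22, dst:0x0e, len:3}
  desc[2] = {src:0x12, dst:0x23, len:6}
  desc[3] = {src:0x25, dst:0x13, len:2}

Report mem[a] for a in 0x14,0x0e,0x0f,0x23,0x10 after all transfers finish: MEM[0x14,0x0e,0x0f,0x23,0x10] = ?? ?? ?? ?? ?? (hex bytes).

  after D0: wrote 2B at 0x04 = 654e
  after D1: wrote 3B at 0x0e = 6f097d
  after D2: wrote 6B at 0x23 = 30bb7320b2bc
  after D3: wrote 2B at 0x13 = 7320
query mem[0x14]=0x20, mem[0x0e]=0x6f, mem[0x0f]=0x09, mem[0x23]=0x30, mem[0x10]=0x7d

MEM[0x14,0x0e,0x0f,0x23,0x10] = 20 6f 09 30 7d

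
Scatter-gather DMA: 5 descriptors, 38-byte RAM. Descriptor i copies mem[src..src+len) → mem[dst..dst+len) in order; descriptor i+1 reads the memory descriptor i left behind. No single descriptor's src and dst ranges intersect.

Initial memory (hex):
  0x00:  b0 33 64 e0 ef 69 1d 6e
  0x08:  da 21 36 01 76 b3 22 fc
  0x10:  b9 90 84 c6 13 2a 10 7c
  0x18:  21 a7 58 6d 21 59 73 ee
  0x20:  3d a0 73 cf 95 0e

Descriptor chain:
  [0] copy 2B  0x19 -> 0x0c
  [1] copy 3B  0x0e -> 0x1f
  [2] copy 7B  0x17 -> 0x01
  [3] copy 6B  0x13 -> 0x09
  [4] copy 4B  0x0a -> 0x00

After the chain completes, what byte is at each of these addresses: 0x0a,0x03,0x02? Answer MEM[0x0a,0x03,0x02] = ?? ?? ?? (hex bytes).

D0: mem[0x0c..0x0d] <- [a7 58]
D1: mem[0x1f..0x21] <- [22 fc b9]
D2: mem[0x01..0x07] <- [7c 21 a7 58 6d 21 59]
D3: mem[0x09..0x0e] <- [c6 13 2a 10 7c 21]
D4: mem[0x00..0x03] <- [13 2a 10 7c]
query mem[0x0a]=0x13, mem[0x03]=0x7c, mem[0x02]=0x10

MEM[0x0a,0x03,0x02] = 13 7c 10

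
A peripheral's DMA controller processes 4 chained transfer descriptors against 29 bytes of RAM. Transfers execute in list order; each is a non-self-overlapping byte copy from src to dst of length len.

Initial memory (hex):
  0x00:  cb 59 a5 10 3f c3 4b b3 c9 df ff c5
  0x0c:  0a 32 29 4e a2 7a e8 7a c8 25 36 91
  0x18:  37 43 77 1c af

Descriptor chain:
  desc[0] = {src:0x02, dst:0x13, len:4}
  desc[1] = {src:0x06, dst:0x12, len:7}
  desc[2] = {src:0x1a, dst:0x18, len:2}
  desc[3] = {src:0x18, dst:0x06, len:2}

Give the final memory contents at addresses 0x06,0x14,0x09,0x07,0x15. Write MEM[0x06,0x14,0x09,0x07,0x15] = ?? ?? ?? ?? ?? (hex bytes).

  after D0: wrote 4B at 0x13 = a5103fc3
  after D1: wrote 7B at 0x12 = 4bb3c9dfffc50a
  after D2: wrote 2B at 0x18 = 771c
  after D3: wrote 2B at 0x06 = 771c
query mem[0x06]=0x77, mem[0x14]=0xc9, mem[0x09]=0xdf, mem[0x07]=0x1c, mem[0x15]=0xdf

MEM[0x06,0x14,0x09,0x07,0x15] = 77 c9 df 1c df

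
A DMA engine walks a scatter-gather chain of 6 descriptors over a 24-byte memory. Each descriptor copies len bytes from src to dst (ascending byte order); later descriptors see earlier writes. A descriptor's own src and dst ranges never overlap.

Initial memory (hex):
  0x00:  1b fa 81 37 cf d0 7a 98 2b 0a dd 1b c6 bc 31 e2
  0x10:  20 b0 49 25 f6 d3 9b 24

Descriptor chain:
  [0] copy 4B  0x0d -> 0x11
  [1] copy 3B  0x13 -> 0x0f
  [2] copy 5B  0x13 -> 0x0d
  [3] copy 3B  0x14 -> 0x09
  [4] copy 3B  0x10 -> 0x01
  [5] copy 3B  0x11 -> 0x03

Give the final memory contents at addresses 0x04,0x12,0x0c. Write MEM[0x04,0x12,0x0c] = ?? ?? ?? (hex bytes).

D0: mem[0x11..0x14] <- [bc 31 e2 20]
D1: mem[0x0f..0x11] <- [e2 20 d3]
D2: mem[0x0d..0x11] <- [e2 20 d3 9b 24]
D3: mem[0x09..0x0b] <- [20 d3 9b]
D4: mem[0x01..0x03] <- [9b 24 31]
D5: mem[0x03..0x05] <- [24 31 e2]
query mem[0x04]=0x31, mem[0x12]=0x31, mem[0x0c]=0xc6

MEM[0x04,0x12,0x0c] = 31 31 c6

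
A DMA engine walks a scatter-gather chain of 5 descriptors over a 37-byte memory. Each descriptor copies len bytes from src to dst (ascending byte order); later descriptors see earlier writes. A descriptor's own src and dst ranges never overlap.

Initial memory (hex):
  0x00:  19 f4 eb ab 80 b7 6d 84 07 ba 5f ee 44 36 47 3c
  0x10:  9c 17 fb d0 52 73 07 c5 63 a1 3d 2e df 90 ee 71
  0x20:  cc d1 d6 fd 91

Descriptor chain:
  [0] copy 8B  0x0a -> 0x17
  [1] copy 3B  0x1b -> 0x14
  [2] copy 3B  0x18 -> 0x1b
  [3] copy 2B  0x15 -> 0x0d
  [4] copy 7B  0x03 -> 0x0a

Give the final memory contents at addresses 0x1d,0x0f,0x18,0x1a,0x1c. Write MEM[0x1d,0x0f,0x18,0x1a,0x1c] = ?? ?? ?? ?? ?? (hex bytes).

#0 dst[0x17+8] := {0x5f,0xee,0x44,0x36,0x47,0x3c,0x9c,0x17}
#1 dst[0x14+3] := {0x47,0x3c,0x9c}
#2 dst[0x1b+3] := {0xee,0x44,0x36}
#3 dst[0x0d+2] := {0x3c,0x9c}
#4 dst[0x0a+7] := {0xab,0x80,0xb7,0x6d,0x84,0x07,0xba}
query mem[0x1d]=0x36, mem[0x0f]=0x07, mem[0x18]=0xee, mem[0x1a]=0x36, mem[0x1c]=0x44

MEM[0x1d,0x0f,0x18,0x1a,0x1c] = 36 07 ee 36 44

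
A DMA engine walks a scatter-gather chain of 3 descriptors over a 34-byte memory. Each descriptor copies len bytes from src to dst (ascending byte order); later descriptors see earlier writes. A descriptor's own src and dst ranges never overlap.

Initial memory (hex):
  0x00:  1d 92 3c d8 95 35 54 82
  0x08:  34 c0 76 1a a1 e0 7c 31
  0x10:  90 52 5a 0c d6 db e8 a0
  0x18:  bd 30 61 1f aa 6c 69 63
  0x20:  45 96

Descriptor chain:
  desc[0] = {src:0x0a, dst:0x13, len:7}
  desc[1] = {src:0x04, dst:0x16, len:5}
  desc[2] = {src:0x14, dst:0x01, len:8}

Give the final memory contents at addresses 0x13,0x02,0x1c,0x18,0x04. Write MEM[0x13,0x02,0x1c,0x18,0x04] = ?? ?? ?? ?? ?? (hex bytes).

  after D0: wrote 7B at 0x13 = 761aa1e07c3190
  after D1: wrote 5B at 0x16 = 9535548234
  after D2: wrote 8B at 0x01 = 1aa195355482341f
query mem[0x13]=0x76, mem[0x02]=0xa1, mem[0x1c]=0xaa, mem[0x18]=0x54, mem[0x04]=0x35

MEM[0x13,0x02,0x1c,0x18,0x04] = 76 a1 aa 54 35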